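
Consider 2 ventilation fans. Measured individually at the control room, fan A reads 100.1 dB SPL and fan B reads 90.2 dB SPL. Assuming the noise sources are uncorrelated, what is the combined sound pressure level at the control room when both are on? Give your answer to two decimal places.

Incoherent sources sum as intensities:
L_total = 10·log₁₀(10^(100.1/10) + 10^(90.2/10)) = 10·log₁₀(11280000000) = 100.52 dB SPL.

100.52 dB SPL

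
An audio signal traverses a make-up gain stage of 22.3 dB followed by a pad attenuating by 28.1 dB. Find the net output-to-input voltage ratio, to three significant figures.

Net gain = 22.3 + (−28.1) = -5.8 dB.
Voltage ratio = 10^(-5.8/20) = 0.513.

0.513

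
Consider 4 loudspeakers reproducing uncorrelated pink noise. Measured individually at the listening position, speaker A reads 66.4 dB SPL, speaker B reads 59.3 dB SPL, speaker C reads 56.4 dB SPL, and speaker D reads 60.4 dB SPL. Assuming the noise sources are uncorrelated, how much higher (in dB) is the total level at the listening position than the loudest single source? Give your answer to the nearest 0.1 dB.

Add the sources as powers (linear), then convert back to dB:
L_total = 10·log₁₀(10^(66.4/10) + 10^(59.3/10) + 10^(56.4/10) + 10^(60.4/10)) = 68.29 dB SPL.
Excess over the loudest (66.4 dB): 68.29 − 66.4 = 1.9 dB.

1.9 dB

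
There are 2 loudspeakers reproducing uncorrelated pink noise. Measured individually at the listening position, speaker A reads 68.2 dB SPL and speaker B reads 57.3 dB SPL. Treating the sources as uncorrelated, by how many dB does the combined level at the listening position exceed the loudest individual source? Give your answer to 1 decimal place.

Incoherent sources sum as intensities:
L_total = 10·log₁₀(10^(68.2/10) + 10^(57.3/10)) = 68.54 dB SPL.
Excess over the loudest (68.2 dB): 68.54 − 68.2 = 0.3 dB.

0.3 dB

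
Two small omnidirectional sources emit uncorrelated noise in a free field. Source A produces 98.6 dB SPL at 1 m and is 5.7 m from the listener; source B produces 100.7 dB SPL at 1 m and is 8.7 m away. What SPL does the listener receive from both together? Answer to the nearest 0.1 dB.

At the listener: L_A = 98.6 − 20·log₁₀(5.7) = 83.48 dB; L_B = 100.7 − 20·log₁₀(8.7) = 81.91 dB.
Combined: 10·log₁₀(10^(83.48/10)+10^(81.91/10)) = 85.8 dB SPL.

85.8 dB SPL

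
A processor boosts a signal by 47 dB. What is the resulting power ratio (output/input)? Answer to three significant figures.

50100

Power ratio = 10^(dB/10).
10^(47/10) = 10^(4.700) = 50100.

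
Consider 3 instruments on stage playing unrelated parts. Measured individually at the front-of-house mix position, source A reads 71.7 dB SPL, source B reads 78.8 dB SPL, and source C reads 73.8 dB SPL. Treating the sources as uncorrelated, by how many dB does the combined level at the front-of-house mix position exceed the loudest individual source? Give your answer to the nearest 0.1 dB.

Uncorrelated sources add in intensity (power), not in dB.
L_total = 10·log₁₀(10^(71.7/10) + 10^(78.8/10) + 10^(73.8/10)) = 80.59 dB SPL.
Excess over the loudest (78.8 dB): 80.59 − 78.8 = 1.8 dB.

1.8 dB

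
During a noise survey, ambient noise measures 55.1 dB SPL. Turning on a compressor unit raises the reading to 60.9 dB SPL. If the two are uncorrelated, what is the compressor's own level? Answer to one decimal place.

Subtract intensities: L_src = 10·log₁₀(10^(L_total/10) − 10^(L_bg/10)).
L_src = 10·log₁₀(10^(60.9/10) − 10^(55.1/10)) = 10·log₁₀(906700) = 59.6 dB SPL.

59.6 dB SPL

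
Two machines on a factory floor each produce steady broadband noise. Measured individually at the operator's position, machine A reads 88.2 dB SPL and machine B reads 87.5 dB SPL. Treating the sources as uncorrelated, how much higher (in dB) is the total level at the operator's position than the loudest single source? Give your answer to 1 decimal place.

Uncorrelated sources add in intensity (power), not in dB.
L_total = 10·log₁₀(10^(88.2/10) + 10^(87.5/10)) = 90.87 dB SPL.
Excess over the loudest (88.2 dB): 90.87 − 88.2 = 2.7 dB.

2.7 dB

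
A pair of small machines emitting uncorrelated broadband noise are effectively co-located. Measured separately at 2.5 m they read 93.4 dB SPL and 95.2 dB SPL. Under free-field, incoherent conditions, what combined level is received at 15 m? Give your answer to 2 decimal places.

81.84 dB SPL

Combined at 2.5 m: 10·log₁₀(10^(93.4/10)+10^(95.2/10)) = 97.403 dB SPL.
Then apply −20·log₁₀(15/2.5) = -15.563 dB → 81.84 dB SPL.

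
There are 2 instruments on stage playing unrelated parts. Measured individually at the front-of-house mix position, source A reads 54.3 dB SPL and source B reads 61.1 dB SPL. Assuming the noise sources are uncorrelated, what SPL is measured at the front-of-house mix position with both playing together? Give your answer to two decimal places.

Incoherent sources sum as intensities:
L_total = 10·log₁₀(10^(54.3/10) + 10^(61.1/10)) = 10·log₁₀(1557000) = 61.92 dB SPL.

61.92 dB SPL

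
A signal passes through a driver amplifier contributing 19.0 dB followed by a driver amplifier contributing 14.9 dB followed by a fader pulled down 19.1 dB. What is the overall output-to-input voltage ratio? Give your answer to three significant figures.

5.50

Net gain = 19.0 + 14.9 + (−19.1) = 14.8 dB.
Voltage ratio = 10^(14.8/20) = 5.50.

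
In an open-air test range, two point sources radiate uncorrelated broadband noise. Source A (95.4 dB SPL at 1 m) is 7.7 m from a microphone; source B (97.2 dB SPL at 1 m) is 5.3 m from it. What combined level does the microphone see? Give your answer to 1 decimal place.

83.9 dB SPL

At the listener: L_A = 95.4 − 20·log₁₀(7.7) = 77.67 dB; L_B = 97.2 − 20·log₁₀(5.3) = 82.71 dB.
Combined: 10·log₁₀(10^(77.67/10)+10^(82.71/10)) = 83.9 dB SPL.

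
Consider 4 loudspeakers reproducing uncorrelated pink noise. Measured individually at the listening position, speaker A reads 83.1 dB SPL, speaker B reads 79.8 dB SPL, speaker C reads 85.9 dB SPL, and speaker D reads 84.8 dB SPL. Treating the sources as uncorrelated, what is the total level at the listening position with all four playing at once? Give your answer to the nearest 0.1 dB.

Incoherent sources sum as intensities:
L_total = 10·log₁₀(10^(83.1/10) + 10^(79.8/10) + 10^(85.9/10) + 10^(84.8/10)) = 10·log₁₀(990700000) = 90.0 dB SPL.

90.0 dB SPL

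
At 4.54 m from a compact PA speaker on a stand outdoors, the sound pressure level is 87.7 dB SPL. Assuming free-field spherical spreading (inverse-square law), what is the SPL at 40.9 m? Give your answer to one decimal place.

Inverse-square spreading gives ΔL = −20·log₁₀(d₂/d₁).
ΔL = −20·log₁₀(40.9/4.54) = -19.09 dB, so L₂ = 87.7 + (-19.09) = 68.6 dB SPL.

68.6 dB SPL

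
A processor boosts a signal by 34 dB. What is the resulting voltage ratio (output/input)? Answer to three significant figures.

Voltage ratio = 10^(dB/20).
10^(34/20) = 10^(1.700) = 50.1.

50.1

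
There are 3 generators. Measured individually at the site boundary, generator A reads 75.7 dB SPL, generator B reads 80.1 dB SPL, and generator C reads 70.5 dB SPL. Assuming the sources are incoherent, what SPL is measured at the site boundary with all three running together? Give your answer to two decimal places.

81.78 dB SPL

Incoherent sources sum as intensities:
L_total = 10·log₁₀(10^(75.7/10) + 10^(80.1/10) + 10^(70.5/10)) = 10·log₁₀(150700000) = 81.78 dB SPL.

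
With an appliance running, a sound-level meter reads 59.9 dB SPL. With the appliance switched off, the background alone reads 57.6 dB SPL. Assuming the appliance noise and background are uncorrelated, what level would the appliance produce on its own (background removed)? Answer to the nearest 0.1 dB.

56.0 dB SPL

Subtract intensities: L_src = 10·log₁₀(10^(L_total/10) − 10^(L_bg/10)).
L_src = 10·log₁₀(10^(59.9/10) − 10^(57.6/10)) = 10·log₁₀(401800) = 56.0 dB SPL.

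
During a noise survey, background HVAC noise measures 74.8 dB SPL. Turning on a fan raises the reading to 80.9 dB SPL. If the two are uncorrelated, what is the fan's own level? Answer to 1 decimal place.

Background correction is a power subtraction:
L_src = 10·log₁₀(10^(80.9/10) − 10^(74.8/10)) = 10·log₁₀(92830000) = 79.7 dB SPL.

79.7 dB SPL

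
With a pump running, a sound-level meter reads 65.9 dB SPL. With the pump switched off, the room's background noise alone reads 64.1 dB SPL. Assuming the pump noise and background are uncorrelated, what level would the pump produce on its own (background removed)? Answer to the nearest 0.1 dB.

61.2 dB SPL

Background correction is a power subtraction:
L_src = 10·log₁₀(10^(65.9/10) − 10^(64.1/10)) = 10·log₁₀(1320000) = 61.2 dB SPL.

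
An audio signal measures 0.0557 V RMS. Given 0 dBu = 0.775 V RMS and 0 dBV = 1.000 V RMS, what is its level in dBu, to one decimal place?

-22.9 dBu

dBu = 20·log₁₀(V / 0.775 V).
20·log₁₀(0.0557/0.775) = -22.9 dBu.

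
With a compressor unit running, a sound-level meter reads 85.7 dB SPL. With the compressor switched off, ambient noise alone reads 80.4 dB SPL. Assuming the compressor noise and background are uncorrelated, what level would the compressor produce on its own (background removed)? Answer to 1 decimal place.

84.2 dB SPL

Remove the background by subtracting linear intensities:
L_src = 10·log₁₀(10^(85.7/10) − 10^(80.4/10)) = 10·log₁₀(261900000) = 84.2 dB SPL.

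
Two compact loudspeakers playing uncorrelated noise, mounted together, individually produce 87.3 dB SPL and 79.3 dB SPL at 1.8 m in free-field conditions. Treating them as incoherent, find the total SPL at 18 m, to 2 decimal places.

67.94 dB SPL

Combined at 1.8 m: 10·log₁₀(10^(87.3/10)+10^(79.3/10)) = 87.939 dB SPL.
Then apply −20·log₁₀(18/1.8) = -20.000 dB → 67.94 dB SPL.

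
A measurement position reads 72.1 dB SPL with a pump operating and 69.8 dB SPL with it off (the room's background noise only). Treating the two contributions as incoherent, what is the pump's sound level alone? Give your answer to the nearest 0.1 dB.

Remove the background by subtracting linear intensities:
L_src = 10·log₁₀(10^(72.1/10) − 10^(69.8/10)) = 10·log₁₀(6668000) = 68.2 dB SPL.

68.2 dB SPL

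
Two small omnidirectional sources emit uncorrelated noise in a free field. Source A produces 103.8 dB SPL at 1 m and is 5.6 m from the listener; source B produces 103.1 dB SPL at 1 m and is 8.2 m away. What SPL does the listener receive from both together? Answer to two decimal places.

90.29 dB SPL

At the listener: L_A = 103.8 − 20·log₁₀(5.6) = 88.836 dB; L_B = 103.1 − 20·log₁₀(8.2) = 84.824 dB.
Combined: 10·log₁₀(10^(88.836/10)+10^(84.824/10)) = 90.29 dB SPL.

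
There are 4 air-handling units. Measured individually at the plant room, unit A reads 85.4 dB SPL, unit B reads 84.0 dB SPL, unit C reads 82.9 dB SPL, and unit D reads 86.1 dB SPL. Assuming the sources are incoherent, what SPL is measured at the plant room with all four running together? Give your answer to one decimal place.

Add the sources as powers (linear), then convert back to dB:
L_total = 10·log₁₀(10^(85.4/10) + 10^(84.0/10) + 10^(82.9/10) + 10^(86.1/10)) = 10·log₁₀(1200000000) = 90.8 dB SPL.

90.8 dB SPL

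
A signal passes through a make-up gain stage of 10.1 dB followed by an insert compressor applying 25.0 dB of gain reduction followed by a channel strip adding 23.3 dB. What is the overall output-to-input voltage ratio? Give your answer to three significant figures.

2.63

Net gain = 10.1 + (−25.0) + 23.3 = 8.4 dB.
Voltage ratio = 10^(8.4/20) = 2.63.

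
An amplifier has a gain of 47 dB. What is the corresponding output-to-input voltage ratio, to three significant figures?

224

Voltage ratio = 10^(dB/20).
10^(47/20) = 10^(2.350) = 224.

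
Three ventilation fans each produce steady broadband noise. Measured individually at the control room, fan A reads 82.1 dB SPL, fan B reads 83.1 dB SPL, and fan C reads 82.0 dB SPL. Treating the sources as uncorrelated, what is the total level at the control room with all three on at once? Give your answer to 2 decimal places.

87.20 dB SPL

Add the sources as powers (linear), then convert back to dB:
L_total = 10·log₁₀(10^(82.1/10) + 10^(83.1/10) + 10^(82.0/10)) = 10·log₁₀(524800000) = 87.20 dB SPL.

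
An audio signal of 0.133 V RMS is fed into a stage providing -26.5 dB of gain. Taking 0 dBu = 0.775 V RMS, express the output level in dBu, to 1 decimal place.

-41.8 dBu

Input level: 20·log₁₀(0.133/0.775) = -15.31 dBu.
Output: -15.31 − 26.5 = -41.8 dBu.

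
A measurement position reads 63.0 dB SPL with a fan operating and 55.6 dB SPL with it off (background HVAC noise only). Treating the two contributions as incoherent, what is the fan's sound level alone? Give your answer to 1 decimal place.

Subtract intensities: L_src = 10·log₁₀(10^(L_total/10) − 10^(L_bg/10)).
L_src = 10·log₁₀(10^(63.0/10) − 10^(55.6/10)) = 10·log₁₀(1632000) = 62.1 dB SPL.

62.1 dB SPL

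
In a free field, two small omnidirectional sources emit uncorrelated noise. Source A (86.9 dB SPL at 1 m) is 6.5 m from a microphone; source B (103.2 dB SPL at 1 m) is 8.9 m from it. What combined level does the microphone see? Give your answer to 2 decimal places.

84.40 dB SPL

At the listener: L_A = 86.9 − 20·log₁₀(6.5) = 70.642 dB; L_B = 103.2 − 20·log₁₀(8.9) = 84.212 dB.
Combined: 10·log₁₀(10^(70.642/10)+10^(84.212/10)) = 84.40 dB SPL.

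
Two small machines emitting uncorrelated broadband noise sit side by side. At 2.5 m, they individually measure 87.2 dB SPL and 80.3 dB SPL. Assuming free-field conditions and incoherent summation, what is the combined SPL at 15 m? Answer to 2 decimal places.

72.44 dB SPL

Combined at 2.5 m: 10·log₁₀(10^(87.2/10)+10^(80.3/10)) = 88.007 dB SPL.
Then apply −20·log₁₀(15/2.5) = -15.563 dB → 72.44 dB SPL.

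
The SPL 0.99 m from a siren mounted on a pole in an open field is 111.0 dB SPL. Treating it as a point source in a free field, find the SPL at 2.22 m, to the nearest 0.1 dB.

Inverse-square spreading gives ΔL = −20·log₁₀(d₂/d₁).
ΔL = −20·log₁₀(2.22/0.99) = -7.01 dB, so L₂ = 111.0 + (-7.01) = 104.0 dB SPL.

104.0 dB SPL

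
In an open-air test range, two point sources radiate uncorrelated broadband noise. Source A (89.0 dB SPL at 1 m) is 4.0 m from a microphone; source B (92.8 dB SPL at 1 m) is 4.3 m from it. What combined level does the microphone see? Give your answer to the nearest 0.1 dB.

At the listener: L_A = 89.0 − 20·log₁₀(4.0) = 76.96 dB; L_B = 92.8 − 20·log₁₀(4.3) = 80.13 dB.
Combined: 10·log₁₀(10^(76.96/10)+10^(80.13/10)) = 81.8 dB SPL.

81.8 dB SPL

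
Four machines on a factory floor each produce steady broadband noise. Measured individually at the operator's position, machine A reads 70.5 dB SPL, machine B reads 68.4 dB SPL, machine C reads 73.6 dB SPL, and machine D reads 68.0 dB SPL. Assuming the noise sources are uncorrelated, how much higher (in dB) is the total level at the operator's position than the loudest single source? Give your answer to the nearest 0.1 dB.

3.2 dB

Incoherent sources sum as intensities:
L_total = 10·log₁₀(10^(70.5/10) + 10^(68.4/10) + 10^(73.6/10) + 10^(68.0/10)) = 76.75 dB SPL.
Excess over the loudest (73.6 dB): 76.75 − 73.6 = 3.2 dB.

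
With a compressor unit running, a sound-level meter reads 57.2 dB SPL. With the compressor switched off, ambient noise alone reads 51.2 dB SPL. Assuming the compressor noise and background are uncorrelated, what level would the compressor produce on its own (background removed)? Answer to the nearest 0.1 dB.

Background correction is a power subtraction:
L_src = 10·log₁₀(10^(57.2/10) − 10^(51.2/10)) = 10·log₁₀(393000) = 55.9 dB SPL.

55.9 dB SPL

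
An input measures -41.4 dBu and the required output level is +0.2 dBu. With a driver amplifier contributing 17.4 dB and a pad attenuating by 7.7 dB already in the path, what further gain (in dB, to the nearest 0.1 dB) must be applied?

The required make-up gain is the shortfall in the dB sum.
G = +0.2 − (-41.4) − 17.4 + 7.7 = 31.9 dB.

31.9 dB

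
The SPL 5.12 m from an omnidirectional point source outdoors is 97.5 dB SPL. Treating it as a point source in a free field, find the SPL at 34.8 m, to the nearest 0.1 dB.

Free-field point source: level drops by 20·log₁₀ of the distance ratio.
ΔL = −20·log₁₀(34.8/5.12) = -16.65 dB, so L₂ = 97.5 + (-16.65) = 80.9 dB SPL.

80.9 dB SPL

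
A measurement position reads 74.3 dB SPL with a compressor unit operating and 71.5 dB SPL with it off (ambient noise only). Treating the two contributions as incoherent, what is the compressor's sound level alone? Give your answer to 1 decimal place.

Subtract intensities: L_src = 10·log₁₀(10^(L_total/10) − 10^(L_bg/10)).
L_src = 10·log₁₀(10^(74.3/10) − 10^(71.5/10)) = 10·log₁₀(12790000) = 71.1 dB SPL.

71.1 dB SPL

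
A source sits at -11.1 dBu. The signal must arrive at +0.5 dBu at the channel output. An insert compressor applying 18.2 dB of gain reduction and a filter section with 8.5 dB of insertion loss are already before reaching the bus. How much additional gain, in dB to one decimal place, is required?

The required make-up gain is the shortfall in the dB sum.
G = +0.5 − (-11.1) + 18.2 + 8.5 = 38.3 dB.

38.3 dB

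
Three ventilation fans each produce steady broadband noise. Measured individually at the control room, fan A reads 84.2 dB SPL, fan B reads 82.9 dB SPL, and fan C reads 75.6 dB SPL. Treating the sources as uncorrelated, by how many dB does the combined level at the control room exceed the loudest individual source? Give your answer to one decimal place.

Add the sources as powers (linear), then convert back to dB:
L_total = 10·log₁₀(10^(84.2/10) + 10^(82.9/10) + 10^(75.6/10)) = 86.94 dB SPL.
Excess over the loudest (84.2 dB): 86.94 − 84.2 = 2.7 dB.

2.7 dB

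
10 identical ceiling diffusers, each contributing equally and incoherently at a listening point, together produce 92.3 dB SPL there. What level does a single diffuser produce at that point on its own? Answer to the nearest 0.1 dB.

10 equal incoherent sources add 10·log₁₀(10) = 10.00 dB over one source.
L_one = 92.3 − 10.00 = 82.3 dB SPL.

82.3 dB SPL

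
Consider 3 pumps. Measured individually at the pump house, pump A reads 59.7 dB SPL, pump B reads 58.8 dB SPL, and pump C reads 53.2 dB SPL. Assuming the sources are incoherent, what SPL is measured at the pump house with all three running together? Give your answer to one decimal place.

Uncorrelated sources add in intensity (power), not in dB.
L_total = 10·log₁₀(10^(59.7/10) + 10^(58.8/10) + 10^(53.2/10)) = 10·log₁₀(1901000) = 62.8 dB SPL.

62.8 dB SPL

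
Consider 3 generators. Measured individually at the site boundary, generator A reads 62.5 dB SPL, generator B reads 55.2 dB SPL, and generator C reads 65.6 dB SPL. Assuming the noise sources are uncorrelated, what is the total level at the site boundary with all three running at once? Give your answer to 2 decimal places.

67.59 dB SPL

Incoherent sources sum as intensities:
L_total = 10·log₁₀(10^(62.5/10) + 10^(55.2/10) + 10^(65.6/10)) = 10·log₁₀(5740000) = 67.59 dB SPL.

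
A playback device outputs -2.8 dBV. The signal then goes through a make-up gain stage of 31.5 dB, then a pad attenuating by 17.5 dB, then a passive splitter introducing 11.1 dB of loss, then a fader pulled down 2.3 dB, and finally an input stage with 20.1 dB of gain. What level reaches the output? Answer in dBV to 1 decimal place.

+17.9 dBV

Cascaded gains and losses add directly in dB.
-2.8 + 31.5 − 17.5 − 11.1 − 2.3 + 20.1 = +17.9 dBV.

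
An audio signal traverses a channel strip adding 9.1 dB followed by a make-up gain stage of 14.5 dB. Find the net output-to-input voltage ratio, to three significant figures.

15.1

Net gain = 9.1 + 14.5 = 23.6 dB.
Voltage ratio = 10^(23.6/20) = 15.1.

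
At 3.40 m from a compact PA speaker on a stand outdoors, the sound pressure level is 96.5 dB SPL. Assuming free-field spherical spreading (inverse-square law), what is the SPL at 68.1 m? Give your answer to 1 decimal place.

Free-field point source: level drops by 20·log₁₀ of the distance ratio.
ΔL = −20·log₁₀(68.1/3.40) = -26.03 dB, so L₂ = 96.5 + (-26.03) = 70.5 dB SPL.

70.5 dB SPL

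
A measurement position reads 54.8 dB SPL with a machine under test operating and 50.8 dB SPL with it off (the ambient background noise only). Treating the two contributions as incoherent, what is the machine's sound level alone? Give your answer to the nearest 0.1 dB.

52.6 dB SPL

Remove the background by subtracting linear intensities:
L_src = 10·log₁₀(10^(54.8/10) − 10^(50.8/10)) = 10·log₁₀(181800) = 52.6 dB SPL.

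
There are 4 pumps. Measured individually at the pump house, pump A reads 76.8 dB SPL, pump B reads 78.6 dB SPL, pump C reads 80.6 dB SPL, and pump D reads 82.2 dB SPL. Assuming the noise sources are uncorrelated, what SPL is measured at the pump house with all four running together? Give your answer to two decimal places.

86.03 dB SPL

Uncorrelated sources add in intensity (power), not in dB.
L_total = 10·log₁₀(10^(76.8/10) + 10^(78.6/10) + 10^(80.6/10) + 10^(82.2/10)) = 10·log₁₀(401100000) = 86.03 dB SPL.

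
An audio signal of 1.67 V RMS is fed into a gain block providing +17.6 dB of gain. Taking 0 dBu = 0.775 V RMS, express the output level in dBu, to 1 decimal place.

Input level: 20·log₁₀(1.67/0.775) = 6.67 dBu.
Output: 6.67 + 17.6 = +24.3 dBu.

+24.3 dBu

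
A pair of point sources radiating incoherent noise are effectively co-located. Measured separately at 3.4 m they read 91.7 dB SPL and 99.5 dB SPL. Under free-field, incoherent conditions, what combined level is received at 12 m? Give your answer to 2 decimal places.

Combined at 3.4 m: 10·log₁₀(10^(91.7/10)+10^(99.5/10)) = 100.167 dB SPL.
Then apply −20·log₁₀(12/3.4) = -10.954 dB → 89.21 dB SPL.

89.21 dB SPL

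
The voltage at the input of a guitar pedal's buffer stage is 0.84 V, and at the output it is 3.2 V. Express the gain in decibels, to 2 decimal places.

Voltage ratio → dB uses the 20·log₁₀ form:
20·log₁₀(3.2/0.84) = 20·log₁₀(3.810) = 11.62 dB.

11.62 dB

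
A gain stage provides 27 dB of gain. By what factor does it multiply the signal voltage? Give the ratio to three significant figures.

Voltage ratio = 10^(dB/20).
10^(27/20) = 10^(1.350) = 22.4.

22.4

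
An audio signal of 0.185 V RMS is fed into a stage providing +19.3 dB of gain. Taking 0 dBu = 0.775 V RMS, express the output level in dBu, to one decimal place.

+6.9 dBu

Input level: 20·log₁₀(0.185/0.775) = -12.44 dBu.
Output: -12.44 + 19.3 = +6.9 dBu.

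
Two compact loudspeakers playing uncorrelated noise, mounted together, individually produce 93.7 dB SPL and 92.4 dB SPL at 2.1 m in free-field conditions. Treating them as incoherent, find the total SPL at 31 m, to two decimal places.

72.73 dB SPL

Combined at 2.1 m: 10·log₁₀(10^(93.7/10)+10^(92.4/10)) = 96.109 dB SPL.
Then apply −20·log₁₀(31/2.1) = -23.383 dB → 72.73 dB SPL.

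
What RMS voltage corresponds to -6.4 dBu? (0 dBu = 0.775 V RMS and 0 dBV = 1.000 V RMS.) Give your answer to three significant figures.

V = 0.775 V × 10^(-6.4/20).
= 0.775 × 0.4786 = 0.371 V.

0.371 V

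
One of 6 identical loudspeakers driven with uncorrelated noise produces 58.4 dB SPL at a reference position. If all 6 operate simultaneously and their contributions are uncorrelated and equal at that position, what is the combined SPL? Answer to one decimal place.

66.2 dB SPL

6 equal incoherent sources raise the level by 10·log₁₀(6) = 7.78 dB.
L_total = 58.4 + 7.78 = 66.2 dB SPL.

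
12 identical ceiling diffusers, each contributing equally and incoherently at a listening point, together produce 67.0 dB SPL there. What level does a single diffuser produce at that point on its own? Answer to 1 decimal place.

56.2 dB SPL

12 equal incoherent sources add 10·log₁₀(12) = 10.79 dB over one source.
L_one = 67.0 − 10.79 = 56.2 dB SPL.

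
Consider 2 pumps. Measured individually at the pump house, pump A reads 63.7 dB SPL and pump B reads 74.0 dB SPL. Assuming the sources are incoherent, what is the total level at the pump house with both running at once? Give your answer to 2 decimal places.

74.39 dB SPL

Uncorrelated sources add in intensity (power), not in dB.
L_total = 10·log₁₀(10^(63.7/10) + 10^(74.0/10)) = 10·log₁₀(27460000) = 74.39 dB SPL.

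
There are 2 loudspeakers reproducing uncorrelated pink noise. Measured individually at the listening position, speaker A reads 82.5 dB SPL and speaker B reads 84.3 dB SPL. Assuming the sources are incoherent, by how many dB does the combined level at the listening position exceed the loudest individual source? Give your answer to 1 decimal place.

Add the sources as powers (linear), then convert back to dB:
L_total = 10·log₁₀(10^(82.5/10) + 10^(84.3/10)) = 86.50 dB SPL.
Excess over the loudest (84.3 dB): 86.50 − 84.3 = 2.2 dB.

2.2 dB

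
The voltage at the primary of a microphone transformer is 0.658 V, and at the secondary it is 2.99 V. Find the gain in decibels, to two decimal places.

For a voltage ratio, dB = 20·log₁₀(V₂/V₁).
20·log₁₀(2.99/0.658) = 20·log₁₀(4.544) = 13.15 dB.

13.15 dB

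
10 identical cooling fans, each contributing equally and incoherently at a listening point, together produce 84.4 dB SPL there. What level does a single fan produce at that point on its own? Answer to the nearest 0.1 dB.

10 equal incoherent sources add 10·log₁₀(10) = 10.00 dB over one source.
L_one = 84.4 − 10.00 = 74.4 dB SPL.

74.4 dB SPL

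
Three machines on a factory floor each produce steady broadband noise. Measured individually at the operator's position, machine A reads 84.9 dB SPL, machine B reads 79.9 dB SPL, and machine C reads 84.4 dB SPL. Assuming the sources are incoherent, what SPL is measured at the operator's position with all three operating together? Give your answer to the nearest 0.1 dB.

Incoherent sources sum as intensities:
L_total = 10·log₁₀(10^(84.9/10) + 10^(79.9/10) + 10^(84.4/10)) = 10·log₁₀(682200000) = 88.3 dB SPL.

88.3 dB SPL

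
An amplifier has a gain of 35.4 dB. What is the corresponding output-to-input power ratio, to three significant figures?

3470

Power ratio = 10^(dB/10).
10^(35.4/10) = 10^(3.540) = 3470.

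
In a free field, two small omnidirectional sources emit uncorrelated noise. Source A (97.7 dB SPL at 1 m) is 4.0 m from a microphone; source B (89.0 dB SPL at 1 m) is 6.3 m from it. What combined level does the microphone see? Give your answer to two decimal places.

At the listener: L_A = 97.7 − 20·log₁₀(4.0) = 85.659 dB; L_B = 89.0 − 20·log₁₀(6.3) = 73.013 dB.
Combined: 10·log₁₀(10^(85.659/10)+10^(73.013/10)) = 85.89 dB SPL.

85.89 dB SPL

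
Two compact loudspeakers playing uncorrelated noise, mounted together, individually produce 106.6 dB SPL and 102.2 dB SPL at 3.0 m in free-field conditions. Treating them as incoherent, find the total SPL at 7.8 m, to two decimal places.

Combined at 3.0 m: 10·log₁₀(10^(106.6/10)+10^(102.2/10)) = 107.945 dB SPL.
Then apply −20·log₁₀(7.8/3.0) = -8.299 dB → 99.65 dB SPL.

99.65 dB SPL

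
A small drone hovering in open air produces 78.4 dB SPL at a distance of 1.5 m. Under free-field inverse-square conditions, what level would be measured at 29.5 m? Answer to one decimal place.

52.5 dB SPL

Inverse-square spreading gives ΔL = −20·log₁₀(d₂/d₁).
ΔL = −20·log₁₀(29.5/1.5) = -25.87 dB, so L₂ = 78.4 + (-25.87) = 52.5 dB SPL.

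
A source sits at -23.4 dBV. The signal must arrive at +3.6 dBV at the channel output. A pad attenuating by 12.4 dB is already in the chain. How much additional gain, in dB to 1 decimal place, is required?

The required make-up gain is the shortfall in the dB sum.
G = +3.6 − (-23.4) + 12.4 = 39.4 dB.

39.4 dB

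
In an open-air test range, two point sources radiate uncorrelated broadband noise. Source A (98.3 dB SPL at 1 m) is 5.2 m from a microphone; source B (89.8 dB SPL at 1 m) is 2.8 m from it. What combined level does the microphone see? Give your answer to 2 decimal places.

At the listener: L_A = 98.3 − 20·log₁₀(5.2) = 83.980 dB; L_B = 89.8 − 20·log₁₀(2.8) = 80.857 dB.
Combined: 10·log₁₀(10^(83.980/10)+10^(80.857/10)) = 85.70 dB SPL.

85.70 dB SPL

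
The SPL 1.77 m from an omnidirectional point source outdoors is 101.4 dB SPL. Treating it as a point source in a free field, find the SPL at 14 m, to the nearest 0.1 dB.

83.4 dB SPL

For a point source in a free field, ΔL = −20·log₁₀(d₂/d₁).
ΔL = −20·log₁₀(14/1.77) = -17.96 dB, so L₂ = 101.4 + (-17.96) = 83.4 dB SPL.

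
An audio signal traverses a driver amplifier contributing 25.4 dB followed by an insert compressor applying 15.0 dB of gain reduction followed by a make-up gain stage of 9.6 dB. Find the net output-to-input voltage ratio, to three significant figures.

Net gain = 25.4 + (−15.0) + 9.6 = 20.0 dB.
Voltage ratio = 10^(20.0/20) = 10.0.

10.0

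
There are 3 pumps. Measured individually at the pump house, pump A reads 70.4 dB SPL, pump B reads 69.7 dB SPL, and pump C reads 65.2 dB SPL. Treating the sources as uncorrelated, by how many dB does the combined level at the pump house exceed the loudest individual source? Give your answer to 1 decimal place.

Add the sources as powers (linear), then convert back to dB:
L_total = 10·log₁₀(10^(70.4/10) + 10^(69.7/10) + 10^(65.2/10)) = 73.73 dB SPL.
Excess over the loudest (70.4 dB): 73.73 − 70.4 = 3.3 dB.

3.3 dB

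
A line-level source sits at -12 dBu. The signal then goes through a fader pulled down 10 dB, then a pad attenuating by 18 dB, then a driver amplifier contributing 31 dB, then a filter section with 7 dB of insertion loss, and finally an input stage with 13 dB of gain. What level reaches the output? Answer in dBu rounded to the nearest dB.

In dB, series stages simply add:
-12 − 10 − 18 + 31 − 7 + 13 = -3 dBu.

-3 dBu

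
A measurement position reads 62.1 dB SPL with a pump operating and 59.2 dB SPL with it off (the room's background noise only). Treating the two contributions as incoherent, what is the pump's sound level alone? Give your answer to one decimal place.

Subtract intensities: L_src = 10·log₁₀(10^(L_total/10) − 10^(L_bg/10)).
L_src = 10·log₁₀(10^(62.1/10) − 10^(59.2/10)) = 10·log₁₀(790000) = 59.0 dB SPL.

59.0 dB SPL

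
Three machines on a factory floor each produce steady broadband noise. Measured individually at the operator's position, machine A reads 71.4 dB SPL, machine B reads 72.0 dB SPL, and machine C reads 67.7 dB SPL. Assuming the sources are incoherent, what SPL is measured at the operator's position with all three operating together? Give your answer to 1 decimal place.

75.5 dB SPL

Add the sources as powers (linear), then convert back to dB:
L_total = 10·log₁₀(10^(71.4/10) + 10^(72.0/10) + 10^(67.7/10)) = 10·log₁₀(35540000) = 75.5 dB SPL.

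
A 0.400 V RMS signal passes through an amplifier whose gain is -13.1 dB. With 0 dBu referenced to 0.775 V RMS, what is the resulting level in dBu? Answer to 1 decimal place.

-18.8 dBu

Input level: 20·log₁₀(0.400/0.775) = -5.74 dBu.
Output: -5.74 − 13.1 = -18.8 dBu.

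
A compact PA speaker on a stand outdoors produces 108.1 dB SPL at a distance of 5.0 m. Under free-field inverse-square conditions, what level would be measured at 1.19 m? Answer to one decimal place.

Inverse-square spreading gives ΔL = −20·log₁₀(d₂/d₁).
ΔL = −20·log₁₀(1.19/5.0) = 12.47 dB, so L₂ = 108.1 + (12.47) = 120.6 dB SPL.

120.6 dB SPL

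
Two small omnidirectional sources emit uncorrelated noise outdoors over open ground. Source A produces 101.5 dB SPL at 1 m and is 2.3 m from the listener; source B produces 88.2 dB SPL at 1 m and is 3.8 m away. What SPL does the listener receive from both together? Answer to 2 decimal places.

94.34 dB SPL

At the listener: L_A = 101.5 − 20·log₁₀(2.3) = 94.265 dB; L_B = 88.2 − 20·log₁₀(3.8) = 76.604 dB.
Combined: 10·log₁₀(10^(94.265/10)+10^(76.604/10)) = 94.34 dB SPL.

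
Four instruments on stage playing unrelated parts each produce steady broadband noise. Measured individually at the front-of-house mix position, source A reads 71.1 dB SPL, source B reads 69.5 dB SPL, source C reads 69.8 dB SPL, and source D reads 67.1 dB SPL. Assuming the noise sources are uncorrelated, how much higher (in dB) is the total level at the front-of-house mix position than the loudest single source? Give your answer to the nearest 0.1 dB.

4.5 dB

Add the sources as powers (linear), then convert back to dB:
L_total = 10·log₁₀(10^(71.1/10) + 10^(69.5/10) + 10^(69.8/10) + 10^(67.1/10)) = 75.62 dB SPL.
Excess over the loudest (71.1 dB): 75.62 − 71.1 = 4.5 dB.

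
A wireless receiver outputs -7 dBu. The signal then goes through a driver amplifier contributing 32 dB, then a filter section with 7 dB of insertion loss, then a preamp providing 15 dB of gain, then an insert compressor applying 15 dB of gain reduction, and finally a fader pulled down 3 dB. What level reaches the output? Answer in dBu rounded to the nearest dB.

Gain stages sum in dB:
-7 + 32 − 7 + 15 − 15 − 3 = +15 dBu.

+15 dBu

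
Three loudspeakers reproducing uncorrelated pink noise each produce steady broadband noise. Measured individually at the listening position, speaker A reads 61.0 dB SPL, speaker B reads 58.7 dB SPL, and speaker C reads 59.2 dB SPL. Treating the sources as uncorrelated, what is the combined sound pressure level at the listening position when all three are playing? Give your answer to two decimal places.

Add the sources as powers (linear), then convert back to dB:
L_total = 10·log₁₀(10^(61.0/10) + 10^(58.7/10) + 10^(59.2/10)) = 10·log₁₀(2832000) = 64.52 dB SPL.

64.52 dB SPL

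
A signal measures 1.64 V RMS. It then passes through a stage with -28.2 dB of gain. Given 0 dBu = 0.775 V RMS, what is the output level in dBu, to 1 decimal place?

-21.7 dBu

Input level: 20·log₁₀(1.64/0.775) = 6.51 dBu.
Output: 6.51 − 28.2 = -21.7 dBu.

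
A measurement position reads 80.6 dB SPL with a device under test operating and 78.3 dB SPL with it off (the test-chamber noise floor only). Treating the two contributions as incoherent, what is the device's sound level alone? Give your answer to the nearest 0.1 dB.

76.7 dB SPL

Subtract intensities: L_src = 10·log₁₀(10^(L_total/10) − 10^(L_bg/10)).
L_src = 10·log₁₀(10^(80.6/10) − 10^(78.3/10)) = 10·log₁₀(47210000) = 76.7 dB SPL.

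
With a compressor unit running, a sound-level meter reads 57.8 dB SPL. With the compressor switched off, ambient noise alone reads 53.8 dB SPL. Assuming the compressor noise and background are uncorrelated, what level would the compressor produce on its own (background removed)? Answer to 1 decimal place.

55.6 dB SPL

Remove the background by subtracting linear intensities:
L_src = 10·log₁₀(10^(57.8/10) − 10^(53.8/10)) = 10·log₁₀(362700) = 55.6 dB SPL.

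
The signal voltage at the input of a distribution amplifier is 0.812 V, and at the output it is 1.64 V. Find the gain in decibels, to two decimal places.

For a voltage ratio, dB = 20·log₁₀(V₂/V₁).
20·log₁₀(1.64/0.812) = 20·log₁₀(2.020) = 6.11 dB.

6.11 dB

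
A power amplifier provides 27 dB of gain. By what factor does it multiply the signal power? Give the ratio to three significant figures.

Power ratio = 10^(dB/10).
10^(27/10) = 10^(2.700) = 501.

501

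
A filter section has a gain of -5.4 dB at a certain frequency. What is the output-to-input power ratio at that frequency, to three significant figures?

Power ratio = 10^(dB/10).
10^(-5.4/10) = 10^(-0.5400) = 0.288.

0.288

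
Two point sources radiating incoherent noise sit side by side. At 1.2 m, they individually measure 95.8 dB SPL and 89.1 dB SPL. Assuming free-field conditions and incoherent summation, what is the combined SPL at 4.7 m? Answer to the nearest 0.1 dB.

84.8 dB SPL

Combined at 1.2 m: 10·log₁₀(10^(95.8/10)+10^(89.1/10)) = 96.64 dB SPL.
Then apply −20·log₁₀(4.7/1.2) = -11.86 dB → 84.8 dB SPL.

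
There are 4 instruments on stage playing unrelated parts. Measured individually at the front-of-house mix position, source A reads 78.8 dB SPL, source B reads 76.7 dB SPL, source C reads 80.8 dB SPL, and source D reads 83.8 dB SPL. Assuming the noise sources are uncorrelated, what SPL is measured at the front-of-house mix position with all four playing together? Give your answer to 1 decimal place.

Add the sources as powers (linear), then convert back to dB:
L_total = 10·log₁₀(10^(78.8/10) + 10^(76.7/10) + 10^(80.8/10) + 10^(83.8/10)) = 10·log₁₀(482700000) = 86.8 dB SPL.

86.8 dB SPL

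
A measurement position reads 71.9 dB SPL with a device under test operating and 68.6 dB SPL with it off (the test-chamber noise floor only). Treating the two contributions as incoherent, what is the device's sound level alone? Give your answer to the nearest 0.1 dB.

69.2 dB SPL

Subtract intensities: L_src = 10·log₁₀(10^(L_total/10) − 10^(L_bg/10)).
L_src = 10·log₁₀(10^(71.9/10) − 10^(68.6/10)) = 10·log₁₀(8244000) = 69.2 dB SPL.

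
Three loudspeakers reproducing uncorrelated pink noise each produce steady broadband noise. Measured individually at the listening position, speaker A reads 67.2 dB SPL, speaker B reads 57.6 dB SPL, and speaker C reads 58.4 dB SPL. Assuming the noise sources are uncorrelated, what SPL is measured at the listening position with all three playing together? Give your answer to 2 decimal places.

Add the sources as powers (linear), then convert back to dB:
L_total = 10·log₁₀(10^(67.2/10) + 10^(57.6/10) + 10^(58.4/10)) = 10·log₁₀(6515000) = 68.14 dB SPL.

68.14 dB SPL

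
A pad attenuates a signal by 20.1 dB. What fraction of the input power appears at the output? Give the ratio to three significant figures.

0.00977

Power ratio = 10^(dB/10).
10^(-20.1/10) = 10^(-2.010) = 0.00977.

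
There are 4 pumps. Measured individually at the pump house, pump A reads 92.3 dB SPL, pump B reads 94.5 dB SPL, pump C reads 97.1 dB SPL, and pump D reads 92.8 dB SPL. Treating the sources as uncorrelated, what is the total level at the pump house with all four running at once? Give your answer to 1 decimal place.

Incoherent sources sum as intensities:
L_total = 10·log₁₀(10^(92.3/10) + 10^(94.5/10) + 10^(97.1/10) + 10^(92.8/10)) = 10·log₁₀(11551000000) = 100.6 dB SPL.

100.6 dB SPL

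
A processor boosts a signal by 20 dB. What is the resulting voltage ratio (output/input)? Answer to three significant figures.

10.0

Voltage ratio = 10^(dB/20).
10^(20/20) = 10^(1.000) = 10.0.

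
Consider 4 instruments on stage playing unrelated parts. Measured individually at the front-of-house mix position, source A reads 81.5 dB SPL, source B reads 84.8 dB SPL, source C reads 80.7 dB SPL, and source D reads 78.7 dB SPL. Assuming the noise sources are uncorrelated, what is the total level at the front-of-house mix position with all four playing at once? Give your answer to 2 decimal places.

88.03 dB SPL

Incoherent sources sum as intensities:
L_total = 10·log₁₀(10^(81.5/10) + 10^(84.8/10) + 10^(80.7/10) + 10^(78.7/10)) = 10·log₁₀(634900000) = 88.03 dB SPL.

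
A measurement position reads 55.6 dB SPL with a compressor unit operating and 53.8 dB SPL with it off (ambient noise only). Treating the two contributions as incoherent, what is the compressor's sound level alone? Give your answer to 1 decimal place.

Background correction is a power subtraction:
L_src = 10·log₁₀(10^(55.6/10) − 10^(53.8/10)) = 10·log₁₀(123200) = 50.9 dB SPL.

50.9 dB SPL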